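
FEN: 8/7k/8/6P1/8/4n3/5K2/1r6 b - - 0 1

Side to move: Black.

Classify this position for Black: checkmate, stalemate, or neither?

Black to move; black king on h7.
In check: no.
Legal moves for Black include: Kh8, Kg8, Kg7, Kg6, Nf5, Nd5, Ng4+, Nc4, Ng2, Nc2, Nf1, Nd1+, Rb8, Rb7, Rb6, Rb5, Rb4, Rb3, ... (list truncated; more exist).
Black has legal moves and is not in check → neither.

neither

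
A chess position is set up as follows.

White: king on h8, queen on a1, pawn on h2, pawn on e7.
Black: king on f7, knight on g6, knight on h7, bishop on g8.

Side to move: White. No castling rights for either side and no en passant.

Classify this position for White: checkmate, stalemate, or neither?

checkmate

White to move; white king on h8.
In check: yes, from the black knight on g6.
King squares — g7: attacked by Kf7; h7: attacked by Bg8; g8: attacked by Kf7.
Legal moves for White: none.
In check with no legal moves → checkmate.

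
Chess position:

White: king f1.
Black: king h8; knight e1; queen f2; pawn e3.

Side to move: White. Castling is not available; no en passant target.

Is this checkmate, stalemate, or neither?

checkmate

White to move; white king on f1.
In check: yes, from the black queen on f2.
King squares — e1: attacked by Qf2; g1: attacked by Qf2; e2: attacked by Qf2; f2: attacked by Pe3; g2: attacked by Ne1.
Legal moves for White: none.
In check with no legal moves → checkmate.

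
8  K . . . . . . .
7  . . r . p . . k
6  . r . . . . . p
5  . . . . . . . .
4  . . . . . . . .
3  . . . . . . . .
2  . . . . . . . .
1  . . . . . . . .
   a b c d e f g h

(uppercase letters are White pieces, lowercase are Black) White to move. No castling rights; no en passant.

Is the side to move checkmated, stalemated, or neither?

stalemate

White to move; white king on a8.
In check: no.
King squares — a7: attacked by Rc7; b7: attacked by Rb6; b8: attacked by Rb6.
Legal moves for White: none.
Not in check and no legal moves → stalemate.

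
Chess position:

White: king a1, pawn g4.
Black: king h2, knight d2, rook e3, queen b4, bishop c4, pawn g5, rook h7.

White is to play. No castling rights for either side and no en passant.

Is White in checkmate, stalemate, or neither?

stalemate

White to move; white king on a1.
In check: no.
King squares — b1: attacked by Nd2; a2: attacked by Bc4; b2: attacked by Qb4.
Legal moves for White: none.
Not in check and no legal moves → stalemate.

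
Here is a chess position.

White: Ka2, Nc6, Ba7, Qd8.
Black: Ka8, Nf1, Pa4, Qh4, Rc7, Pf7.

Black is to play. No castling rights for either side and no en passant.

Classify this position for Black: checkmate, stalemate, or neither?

neither

Black to move; black king on a8.
In check: yes, from the white queen on d8.
Legal moves for Black: Kb7, Rc8, Qxd8.
Black is in check but has 3 legal moves → neither.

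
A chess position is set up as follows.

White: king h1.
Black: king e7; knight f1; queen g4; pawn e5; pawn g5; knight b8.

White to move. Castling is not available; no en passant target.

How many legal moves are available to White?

White to move; king on h1.
In check: no.
Legal moves: none.
Count: 0.

0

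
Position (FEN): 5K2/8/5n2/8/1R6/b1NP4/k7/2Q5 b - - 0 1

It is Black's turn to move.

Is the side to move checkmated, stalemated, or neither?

Black to move; black king on a2.
In check: yes, from the white knight on c3.
King squares — a1: attacked by Qc1; b1: attacked by Qc1; b2: attacked by Qc1; a3: own bishop; b3: attacked by Rb4.
Legal moves for Black: none.
In check with no legal moves → checkmate.

checkmate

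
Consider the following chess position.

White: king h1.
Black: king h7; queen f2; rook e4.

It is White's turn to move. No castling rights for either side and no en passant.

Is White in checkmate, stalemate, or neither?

stalemate

White to move; white king on h1.
In check: no.
King squares — g1: attacked by Qf2; g2: attacked by Qf2; h2: attacked by Qf2.
Legal moves for White: none.
Not in check and no legal moves → stalemate.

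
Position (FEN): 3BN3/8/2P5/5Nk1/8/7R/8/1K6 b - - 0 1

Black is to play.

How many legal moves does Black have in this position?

Black to move; king on g5.
In check: yes, from the white bishop on d8.
Legal moves: Kg6, Kxf5, Kg4, Kf4.
Count: 4.

4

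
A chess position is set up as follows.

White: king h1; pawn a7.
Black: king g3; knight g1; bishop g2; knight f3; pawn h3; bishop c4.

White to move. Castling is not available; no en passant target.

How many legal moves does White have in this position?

White to move; king on h1.
In check: yes, from the black bishop on g2.
Legal moves: none.
Count: 0.

0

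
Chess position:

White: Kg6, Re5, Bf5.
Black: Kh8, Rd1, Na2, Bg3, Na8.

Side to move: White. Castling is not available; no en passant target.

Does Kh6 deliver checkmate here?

no

After Kh6: black king on h8; in check: no.
Black is not in check, so this cannot be checkmate.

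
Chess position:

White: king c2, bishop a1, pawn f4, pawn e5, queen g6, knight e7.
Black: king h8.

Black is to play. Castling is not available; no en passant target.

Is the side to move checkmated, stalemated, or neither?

stalemate

Black to move; black king on h8.
In check: no.
King squares — g7: attacked by Qg6; h7: attacked by Qg6; g8: attacked by Qg6.
Legal moves for Black: none.
Not in check and no legal moves → stalemate.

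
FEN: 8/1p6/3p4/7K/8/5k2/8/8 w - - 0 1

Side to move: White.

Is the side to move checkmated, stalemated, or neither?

neither

White to move; white king on h5.
In check: no.
Legal moves for White: Kh6, Kg6, Kg5, Kh4.
White has 4 legal moves and is not in check → neither.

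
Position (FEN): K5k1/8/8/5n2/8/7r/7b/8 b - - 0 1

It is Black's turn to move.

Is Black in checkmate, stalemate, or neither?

neither

Black to move; black king on g8.
In check: no.
Legal moves for Black include: Kh8, Kf8, Kh7, Kg7, Kf7, Ng7, Ne7, Nh6, Nd6, Nh4, Nd4, Ng3, Ne3, Rh8, Rh7, Rh6, Rh5, Rh4, ... (list truncated; more exist).
Black has legal moves and is not in check → neither.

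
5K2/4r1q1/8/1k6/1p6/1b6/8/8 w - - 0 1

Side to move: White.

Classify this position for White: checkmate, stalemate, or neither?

checkmate

White to move; white king on f8.
In check: yes, from the black queen on g7.
King squares — e7: attacked by Qg7; f7: attacked by Bb3; g7: attacked by Re7; e8: attacked by Re7; g8: attacked by Bb3.
Legal moves for White: none.
In check with no legal moves → checkmate.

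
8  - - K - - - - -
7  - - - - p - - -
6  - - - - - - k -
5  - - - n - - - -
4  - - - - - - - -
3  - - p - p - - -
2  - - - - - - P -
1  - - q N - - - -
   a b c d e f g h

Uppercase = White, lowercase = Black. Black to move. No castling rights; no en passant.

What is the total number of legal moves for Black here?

Black to move; king on g6.
In check: no.
Legal moves: Kh7, Kg7, Kf7, Kh6, Kf6, Kh5, Kg5, Kf5, Nc7, Nf6, Nb6+, Nf4, Nb4, Qa3, Qd2, Qc2, Qb2, Qxd1, Qb1, Qa1, e6, e2, c2, e5.
Count: 24.

24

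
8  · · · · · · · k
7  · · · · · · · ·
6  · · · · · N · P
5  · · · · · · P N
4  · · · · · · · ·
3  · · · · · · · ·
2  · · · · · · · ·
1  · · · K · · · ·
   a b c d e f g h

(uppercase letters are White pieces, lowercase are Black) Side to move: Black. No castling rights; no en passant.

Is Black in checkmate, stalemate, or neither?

stalemate

Black to move; black king on h8.
In check: no.
King squares — g7: attacked by Nh5; h7: attacked by Nf6; g8: attacked by Nf6.
Legal moves for Black: none.
Not in check and no legal moves → stalemate.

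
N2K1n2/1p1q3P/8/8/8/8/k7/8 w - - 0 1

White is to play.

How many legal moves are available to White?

0

White to move; king on d8.
In check: yes, from the black queen on d7.
Legal moves: none.
Count: 0.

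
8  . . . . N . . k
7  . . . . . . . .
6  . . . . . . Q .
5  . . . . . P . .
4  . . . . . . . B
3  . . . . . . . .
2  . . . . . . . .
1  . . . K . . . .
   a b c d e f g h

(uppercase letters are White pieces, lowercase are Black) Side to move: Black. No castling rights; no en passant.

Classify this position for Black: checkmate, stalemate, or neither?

stalemate

Black to move; black king on h8.
In check: no.
King squares — g7: attacked by Qg6; h7: attacked by Qg6; g8: attacked by Qg6.
Legal moves for Black: none.
Not in check and no legal moves → stalemate.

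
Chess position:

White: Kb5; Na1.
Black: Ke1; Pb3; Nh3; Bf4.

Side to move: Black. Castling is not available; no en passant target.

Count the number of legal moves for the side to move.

Black to move; king on e1.
In check: no.
Legal moves: Bb8, Bc7, Bh6, Bd6, Bg5, Be5, Bg3, Be3, Bh2, Bd2, Bc1, Ng5, Nf2, Ng1, Kf2, Ke2, Kd2, Kf1, Kd1, b2.
Count: 20.

20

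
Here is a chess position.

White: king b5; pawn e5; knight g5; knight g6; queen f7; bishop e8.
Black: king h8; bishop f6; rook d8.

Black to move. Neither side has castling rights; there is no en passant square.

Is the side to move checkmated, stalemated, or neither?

checkmate

Black to move; black king on h8.
In check: yes, from the white knight on g6.
King squares — g7: attacked by Qf7; h7: attacked by Ng5; g8: attacked by Qf7.
Legal moves for Black: none.
In check with no legal moves → checkmate.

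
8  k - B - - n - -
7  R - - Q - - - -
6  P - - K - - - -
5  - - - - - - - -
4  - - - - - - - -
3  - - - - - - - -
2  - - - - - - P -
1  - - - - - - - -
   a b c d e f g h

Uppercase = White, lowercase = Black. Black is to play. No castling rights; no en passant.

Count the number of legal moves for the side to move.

Black to move; king on a8.
In check: yes, from the white rook on a7.
Legal moves: Kb8.
Count: 1.

1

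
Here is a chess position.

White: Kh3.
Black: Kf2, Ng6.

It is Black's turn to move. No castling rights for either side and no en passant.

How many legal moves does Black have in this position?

Black to move; king on f2.
In check: no.
Legal moves: Nh8, Nf8, Ne7, Ne5, Nh4, Nf4+, Kf3, Ke3, Ke2, Kg1, Kf1, Ke1.
Count: 12.

12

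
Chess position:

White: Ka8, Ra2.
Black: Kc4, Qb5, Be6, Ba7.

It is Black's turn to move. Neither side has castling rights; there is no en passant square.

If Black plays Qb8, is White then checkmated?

After Qb8: white king on a8; in check: yes, from the black queen on b8.
King squares — a7: attacked by Qb8; b7: attacked by Qb8; b8: attacked by Ba7.
White has no legal moves → checkmate.

yes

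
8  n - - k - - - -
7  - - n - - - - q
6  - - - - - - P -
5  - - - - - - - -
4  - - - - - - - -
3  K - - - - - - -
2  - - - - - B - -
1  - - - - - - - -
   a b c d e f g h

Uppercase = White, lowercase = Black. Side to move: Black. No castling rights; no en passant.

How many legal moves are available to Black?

Black to move; king on d8.
In check: no.
Legal moves: Ke8, Kc8, Ke7, Kd7, Nb6, Qh8, Qg8, Qg7, Qf7, Qe7+, Qd7, Qh6, Qxg6, Qh5, Qh4, Qh3+, Qh2, Qh1, Ne8, Ne6, Na6, Nd5, Nb5+.
Count: 23.

23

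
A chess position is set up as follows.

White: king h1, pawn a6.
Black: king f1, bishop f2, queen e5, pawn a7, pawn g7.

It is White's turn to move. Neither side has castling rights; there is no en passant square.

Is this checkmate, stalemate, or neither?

stalemate

White to move; white king on h1.
In check: no.
King squares — g1: attacked by Kf1; g2: attacked by Kf1; h2: attacked by Qe5.
Legal moves for White: none.
Not in check and no legal moves → stalemate.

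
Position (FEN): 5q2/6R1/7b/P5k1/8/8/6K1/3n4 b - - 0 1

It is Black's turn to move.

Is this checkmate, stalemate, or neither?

Black to move; black king on g5.
In check: yes, from the white rook on g7.
Legal moves for Black: Kf6, Kh5, Kf5, Kh4, Kf4, Qxg7, Bxg7.
Black is in check but has 7 legal moves → neither.

neither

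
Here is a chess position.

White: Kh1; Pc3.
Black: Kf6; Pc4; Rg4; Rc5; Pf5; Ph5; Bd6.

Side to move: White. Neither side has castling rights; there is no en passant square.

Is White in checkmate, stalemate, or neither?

stalemate

White to move; white king on h1.
In check: no.
King squares — g1: attacked by Rg4; g2: attacked by Rg4; h2: attacked by Bd6.
Legal moves for White: none.
Not in check and no legal moves → stalemate.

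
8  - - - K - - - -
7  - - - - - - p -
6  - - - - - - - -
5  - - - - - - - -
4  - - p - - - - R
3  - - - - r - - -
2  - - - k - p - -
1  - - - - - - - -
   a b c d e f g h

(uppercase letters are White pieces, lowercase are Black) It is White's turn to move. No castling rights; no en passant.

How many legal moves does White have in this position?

15

White to move; king on d8.
In check: no.
Legal moves: Kc8, Kd7, Kc7, Rh8, Rh7, Rh6, Rh5, Rg4, Rf4, Re4, Rd4+, Rxc4, Rh3, Rh2, Rh1.
Count: 15.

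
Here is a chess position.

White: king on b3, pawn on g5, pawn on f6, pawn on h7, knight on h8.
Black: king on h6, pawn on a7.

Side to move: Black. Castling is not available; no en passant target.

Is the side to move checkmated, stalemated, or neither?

neither

Black to move; black king on h6.
In check: yes, from the white pawn on g5.
King squares — g5: available; h5: available; g6: attacked by Nh8; g7: attacked by Pf6; h7: available.
Legal moves for Black: Kxh7, Kh5, Kxg5.
Black is in check but has 3 legal moves → neither.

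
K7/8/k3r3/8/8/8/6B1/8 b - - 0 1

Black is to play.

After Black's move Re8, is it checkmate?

After Re8: white king on a8; in check: yes, from the black rook on e8.
King squares — a7: attacked by Ka6; b7: attacked by Ka6; b8: attacked by Re8.
White has no legal moves → checkmate.

yes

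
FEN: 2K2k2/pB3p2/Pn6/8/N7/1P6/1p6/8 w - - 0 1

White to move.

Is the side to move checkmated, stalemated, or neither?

neither

White to move; white king on c8.
In check: yes, from the black knight on b6.
King squares — b7: own bishop; c7: available; d7: attacked by Nb6; b8: available; d8: available.
Legal moves for White: Kd8, Kb8, Kc7, Nxb6.
White is in check but has 4 legal moves → neither.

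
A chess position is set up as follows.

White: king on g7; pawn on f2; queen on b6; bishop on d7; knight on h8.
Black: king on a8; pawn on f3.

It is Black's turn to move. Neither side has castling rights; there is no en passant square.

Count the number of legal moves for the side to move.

0

Black to move; king on a8.
In check: no.
Legal moves: none.
Count: 0.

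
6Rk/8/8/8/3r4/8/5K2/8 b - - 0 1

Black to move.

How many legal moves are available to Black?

Black to move; king on h8.
In check: yes, from the white rook on g8.
Legal moves: Kxg8, Kh7.
Count: 2.

2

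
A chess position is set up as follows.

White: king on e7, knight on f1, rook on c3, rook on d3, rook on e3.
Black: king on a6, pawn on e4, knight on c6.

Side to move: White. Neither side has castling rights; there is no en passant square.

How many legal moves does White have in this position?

8

White to move; king on e7.
In check: yes, from the black knight on c6.
Legal moves: Kf8, Ke8, Kf7, Kd7, Kf6, Ke6, Kd6, Rxc6+.
Count: 8.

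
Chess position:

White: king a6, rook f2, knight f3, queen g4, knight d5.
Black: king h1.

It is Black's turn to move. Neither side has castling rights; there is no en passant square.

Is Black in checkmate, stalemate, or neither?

stalemate

Black to move; black king on h1.
In check: no.
King squares — g1: attacked by Nf3; g2: attacked by Rf2; h2: attacked by Rf2.
Legal moves for Black: none.
Not in check and no legal moves → stalemate.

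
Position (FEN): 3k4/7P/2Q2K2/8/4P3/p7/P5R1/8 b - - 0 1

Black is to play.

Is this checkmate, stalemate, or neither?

Black to move; black king on d8.
In check: no.
King squares — c7: attacked by Qc6; d7: attacked by Qc6; e7: attacked by Kf6; c8: attacked by Qc6; e8: attacked by Qc6.
Legal moves for Black: none.
Not in check and no legal moves → stalemate.

stalemate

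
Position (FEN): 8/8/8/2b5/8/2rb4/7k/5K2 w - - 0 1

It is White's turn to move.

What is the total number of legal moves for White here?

1

White to move; king on f1.
In check: yes, from the black bishop on d3.
Legal moves: Ke1.
Count: 1.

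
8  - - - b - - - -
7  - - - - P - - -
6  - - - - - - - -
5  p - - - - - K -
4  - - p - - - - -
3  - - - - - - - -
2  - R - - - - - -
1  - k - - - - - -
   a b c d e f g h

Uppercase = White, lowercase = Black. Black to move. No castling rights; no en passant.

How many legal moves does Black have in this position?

Black to move; king on b1.
In check: yes, from the white rook on b2.
Legal moves: Kxb2, Kc1, Ka1.
Count: 3.

3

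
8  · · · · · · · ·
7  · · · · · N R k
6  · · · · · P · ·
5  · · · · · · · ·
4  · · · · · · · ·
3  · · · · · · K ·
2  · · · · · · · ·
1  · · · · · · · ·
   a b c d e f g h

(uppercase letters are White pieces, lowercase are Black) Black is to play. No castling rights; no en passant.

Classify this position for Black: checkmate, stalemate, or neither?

Black to move; black king on h7.
In check: yes, from the white rook on g7.
King squares — g6: attacked by Rg7; h6: attacked by Nf7; g7: attacked by Pf6; g8: attacked by Rg7; h8: attacked by Nf7.
Legal moves for Black: none.
In check with no legal moves → checkmate.

checkmate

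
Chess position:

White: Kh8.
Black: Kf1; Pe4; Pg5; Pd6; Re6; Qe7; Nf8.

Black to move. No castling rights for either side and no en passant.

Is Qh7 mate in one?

After Qh7: white king on h8; in check: yes, from the black queen on h7.
King squares — g7: attacked by Qh7; h7: attacked by Nf8; g8: attacked by Qh7.
White has no legal moves → checkmate.

yes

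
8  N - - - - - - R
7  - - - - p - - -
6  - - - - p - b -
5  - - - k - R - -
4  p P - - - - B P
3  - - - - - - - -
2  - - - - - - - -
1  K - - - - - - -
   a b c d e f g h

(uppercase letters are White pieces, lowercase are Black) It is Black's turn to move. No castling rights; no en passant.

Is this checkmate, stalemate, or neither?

Black to move; black king on d5.
In check: yes, from the white rook on f5.
Legal moves for Black: Kd6, Kc6, Ke4, Kd4, Kc4, Bxf5, exf5, e5.
Black is in check but has 8 legal moves → neither.

neither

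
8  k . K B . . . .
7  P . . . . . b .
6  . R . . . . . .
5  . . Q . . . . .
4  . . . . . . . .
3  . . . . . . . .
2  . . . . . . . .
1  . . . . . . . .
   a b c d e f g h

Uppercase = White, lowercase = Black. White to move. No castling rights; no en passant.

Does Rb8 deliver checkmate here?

yes

After Rb8: black king on a8; in check: yes, from the white rook on b8.
King squares — a7: attacked by Qc5; b7: attacked by Rb8; b8: attacked by Pa7.
Black has no legal moves → checkmate.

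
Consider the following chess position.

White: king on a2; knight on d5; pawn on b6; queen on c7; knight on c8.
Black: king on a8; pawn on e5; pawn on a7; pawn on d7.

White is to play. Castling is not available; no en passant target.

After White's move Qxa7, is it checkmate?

After Qxa7: black king on a8; in check: yes, from the white queen on a7.
King squares — a7: attacked by Pb6; b7: attacked by Qa7; b8: attacked by Qa7.
Black has no legal moves → checkmate.

yes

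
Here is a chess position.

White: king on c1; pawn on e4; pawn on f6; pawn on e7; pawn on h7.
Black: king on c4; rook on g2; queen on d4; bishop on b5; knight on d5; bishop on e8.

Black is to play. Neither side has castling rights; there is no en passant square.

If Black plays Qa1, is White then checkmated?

After Qa1: white king on c1; in check: yes, from the black queen on a1.
King squares — b1: attacked by Qa1; d1: attacked by Qa1; b2: attacked by Qa1; c2: attacked by Rg2; d2: attacked by Rg2.
White has no legal moves → checkmate.

yes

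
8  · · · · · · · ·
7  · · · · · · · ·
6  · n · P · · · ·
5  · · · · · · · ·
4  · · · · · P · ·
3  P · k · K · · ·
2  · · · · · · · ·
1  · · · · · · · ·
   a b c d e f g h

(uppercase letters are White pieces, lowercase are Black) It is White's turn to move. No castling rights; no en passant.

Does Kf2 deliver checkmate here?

no

After Kf2: black king on c3; in check: no.
Black is not in check, so this cannot be checkmate.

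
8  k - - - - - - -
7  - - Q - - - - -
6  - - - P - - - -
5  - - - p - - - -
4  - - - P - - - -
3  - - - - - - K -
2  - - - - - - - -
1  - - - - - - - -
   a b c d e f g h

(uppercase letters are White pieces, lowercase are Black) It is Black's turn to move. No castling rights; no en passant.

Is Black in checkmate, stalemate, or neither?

stalemate

Black to move; black king on a8.
In check: no.
King squares — a7: attacked by Qc7; b7: attacked by Qc7; b8: attacked by Qc7.
Legal moves for Black: none.
Not in check and no legal moves → stalemate.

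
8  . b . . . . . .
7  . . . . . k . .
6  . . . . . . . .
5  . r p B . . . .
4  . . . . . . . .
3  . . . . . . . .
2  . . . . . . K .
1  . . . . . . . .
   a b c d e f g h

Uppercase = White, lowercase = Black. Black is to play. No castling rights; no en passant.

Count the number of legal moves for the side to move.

6

Black to move; king on f7.
In check: yes, from the white bishop on d5.
Legal moves: Kf8, Ke8, Kg7, Ke7, Kg6, Kf6.
Count: 6.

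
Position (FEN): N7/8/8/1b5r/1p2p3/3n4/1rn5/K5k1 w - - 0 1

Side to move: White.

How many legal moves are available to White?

White to move; king on a1.
In check: yes, from the black knight on c2.
Legal moves: none.
Count: 0.

0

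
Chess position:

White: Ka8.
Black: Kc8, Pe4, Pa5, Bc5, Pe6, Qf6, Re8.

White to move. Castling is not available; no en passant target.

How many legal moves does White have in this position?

White to move; king on a8.
In check: no.
Legal moves: none.
Count: 0.

0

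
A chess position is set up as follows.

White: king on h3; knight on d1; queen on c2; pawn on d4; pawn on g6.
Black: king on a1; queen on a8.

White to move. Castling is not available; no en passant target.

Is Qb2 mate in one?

yes

After Qb2: black king on a1; in check: yes, from the white queen on b2.
King squares — b1: attacked by Qb2; a2: attacked by Qb2; b2: attacked by Nd1.
Black has no legal moves → checkmate.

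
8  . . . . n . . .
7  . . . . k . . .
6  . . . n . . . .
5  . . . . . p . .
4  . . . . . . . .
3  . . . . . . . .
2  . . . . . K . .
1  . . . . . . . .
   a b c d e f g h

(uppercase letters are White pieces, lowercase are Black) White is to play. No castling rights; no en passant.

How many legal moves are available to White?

8

White to move; king on f2.
In check: no.
Legal moves: Kg3, Kf3, Ke3, Kg2, Ke2, Kg1, Kf1, Ke1.
Count: 8.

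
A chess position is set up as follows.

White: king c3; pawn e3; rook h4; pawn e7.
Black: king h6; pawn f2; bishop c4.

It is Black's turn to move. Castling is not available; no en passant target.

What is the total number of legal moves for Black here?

Black to move; king on h6.
In check: yes, from the white rook on h4.
Legal moves: Kg7, Kg6, Kg5.
Count: 3.

3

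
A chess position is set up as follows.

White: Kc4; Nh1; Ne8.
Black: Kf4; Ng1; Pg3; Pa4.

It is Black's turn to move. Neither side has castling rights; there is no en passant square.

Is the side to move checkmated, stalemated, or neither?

Black to move; black king on f4.
In check: no.
Legal moves for Black: Kg5, Kf5, Ke5, Kg4, Ke4, Kf3, Ke3, Nh3, Nf3, Ne2, a3, g2.
Black has 12 legal moves and is not in check → neither.

neither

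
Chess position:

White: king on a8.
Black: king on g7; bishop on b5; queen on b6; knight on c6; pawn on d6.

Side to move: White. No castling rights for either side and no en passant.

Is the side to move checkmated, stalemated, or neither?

stalemate

White to move; white king on a8.
In check: no.
King squares — a7: attacked by Qb6; b7: attacked by Qb6; b8: attacked by Qb6.
Legal moves for White: none.
Not in check and no legal moves → stalemate.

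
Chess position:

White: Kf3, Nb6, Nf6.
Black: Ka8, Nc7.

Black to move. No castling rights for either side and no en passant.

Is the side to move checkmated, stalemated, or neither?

neither

Black to move; black king on a8.
In check: yes, from the white knight on b6.
King squares — a7: available; b7: available; b8: available.
Legal moves for Black: Kb8, Kb7, Ka7.
Black is in check but has 3 legal moves → neither.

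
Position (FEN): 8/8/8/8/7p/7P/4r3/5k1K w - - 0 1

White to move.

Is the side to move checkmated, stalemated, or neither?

stalemate

White to move; white king on h1.
In check: no.
King squares — g1: attacked by Kf1; g2: attacked by Kf1; h2: attacked by Re2.
Legal moves for White: none.
Not in check and no legal moves → stalemate.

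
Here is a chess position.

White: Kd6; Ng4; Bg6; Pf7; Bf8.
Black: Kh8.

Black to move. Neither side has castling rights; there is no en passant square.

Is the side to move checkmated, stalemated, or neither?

Black to move; black king on h8.
In check: no.
King squares — g7: attacked by Bf8; h7: attacked by Bg6; g8: attacked by Pf7.
Legal moves for Black: none.
Not in check and no legal moves → stalemate.

stalemate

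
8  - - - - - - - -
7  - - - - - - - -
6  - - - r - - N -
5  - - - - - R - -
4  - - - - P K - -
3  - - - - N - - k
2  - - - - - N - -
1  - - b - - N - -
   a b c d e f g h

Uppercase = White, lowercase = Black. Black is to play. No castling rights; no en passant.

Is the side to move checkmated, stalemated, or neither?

checkmate

Black to move; black king on h3.
In check: yes, from the white knight on f2.
King squares — g2: attacked by Ne3; h2: attacked by Nf1; g3: attacked by Nf1; g4: attacked by Nf2; h4: attacked by Ng6.
Legal moves for Black: none.
In check with no legal moves → checkmate.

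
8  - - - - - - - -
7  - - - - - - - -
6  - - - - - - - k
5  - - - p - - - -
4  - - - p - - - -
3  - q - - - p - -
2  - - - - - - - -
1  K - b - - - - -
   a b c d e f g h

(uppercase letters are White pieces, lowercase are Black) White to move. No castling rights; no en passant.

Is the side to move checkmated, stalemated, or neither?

White to move; white king on a1.
In check: no.
King squares — b1: attacked by Qb3; a2: attacked by Qb3; b2: attacked by Bc1.
Legal moves for White: none.
Not in check and no legal moves → stalemate.

stalemate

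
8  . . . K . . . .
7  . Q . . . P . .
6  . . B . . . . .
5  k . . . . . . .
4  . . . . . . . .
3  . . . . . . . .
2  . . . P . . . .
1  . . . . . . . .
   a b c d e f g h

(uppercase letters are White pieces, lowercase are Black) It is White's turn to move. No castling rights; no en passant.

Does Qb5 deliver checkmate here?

yes

After Qb5: black king on a5; in check: yes, from the white queen on b5.
King squares — a4: attacked by Qb5; b4: attacked by Qb5; b5: attacked by Bc6; a6: attacked by Qb5; b6: attacked by Qb5.
Black has no legal moves → checkmate.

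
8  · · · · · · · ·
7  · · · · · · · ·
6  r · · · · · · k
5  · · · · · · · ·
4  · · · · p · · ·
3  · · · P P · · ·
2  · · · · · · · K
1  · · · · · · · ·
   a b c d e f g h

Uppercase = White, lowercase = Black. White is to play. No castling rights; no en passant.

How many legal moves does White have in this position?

White to move; king on h2.
In check: no.
Legal moves: Kh3, Kg3, Kg2, Kh1, Kg1, dxe4, d4.
Count: 7.

7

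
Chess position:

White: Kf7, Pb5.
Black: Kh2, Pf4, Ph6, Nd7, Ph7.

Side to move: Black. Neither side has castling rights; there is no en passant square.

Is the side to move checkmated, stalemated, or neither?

Black to move; black king on h2.
In check: no.
Legal moves for Black: Nf8, Nb8, Nf6, Nb6, Ne5+, Nc5, Kh3, Kg3, Kg2, Kh1, Kg1, h5, f3.
Black has 13 legal moves and is not in check → neither.

neither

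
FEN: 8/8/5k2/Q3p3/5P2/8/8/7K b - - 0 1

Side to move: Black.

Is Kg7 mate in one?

no

After Kg7: white king on h1; in check: no.
White is not in check, so this cannot be checkmate.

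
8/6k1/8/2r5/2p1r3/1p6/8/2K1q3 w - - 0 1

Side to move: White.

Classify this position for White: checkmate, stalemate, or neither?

White to move; white king on c1.
In check: yes, from the black queen on e1.
Legal moves for White: Kb2.
White is in check but has 1 legal move → neither.

neither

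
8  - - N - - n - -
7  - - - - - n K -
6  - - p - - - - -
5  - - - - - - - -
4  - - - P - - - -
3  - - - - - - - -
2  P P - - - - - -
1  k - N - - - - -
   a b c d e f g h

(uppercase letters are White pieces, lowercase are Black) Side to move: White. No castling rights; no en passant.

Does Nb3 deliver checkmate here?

After Nb3: black king on a1; in check: yes, from the white knight on b3.
Black has 3 legal replies: Kxb2, Kxa2, Kb1.
In check but a legal move exists → not checkmate.

no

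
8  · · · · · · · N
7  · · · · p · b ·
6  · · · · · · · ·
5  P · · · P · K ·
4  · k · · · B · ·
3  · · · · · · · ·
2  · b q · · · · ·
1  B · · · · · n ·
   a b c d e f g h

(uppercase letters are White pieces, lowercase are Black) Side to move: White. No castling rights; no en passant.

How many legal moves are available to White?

White to move; king on g5.
In check: no.
Legal moves: Nf7, Ng6, Kh5, Kh4, Kg4, Bg3, Be3, Bh2, Bd2+, Bc1, Bxb2, e6, a6.
Count: 13.

13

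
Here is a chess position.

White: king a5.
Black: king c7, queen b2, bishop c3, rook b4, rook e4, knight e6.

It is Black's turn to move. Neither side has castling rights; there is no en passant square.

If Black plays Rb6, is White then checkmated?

After Rb6: white king on a5; in check: yes, from the black bishop on c3.
King squares — a4: attacked by Re4; b4: attacked by Qb2; b5: attacked by Qb2; a6: attacked by Rb6; b6: attacked by Qb2.
White has no legal moves → checkmate.

yes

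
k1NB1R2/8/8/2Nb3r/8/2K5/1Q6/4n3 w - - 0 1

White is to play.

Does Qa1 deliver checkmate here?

After Qa1: black king on a8; in check: yes, from the white queen on a1.
Black has 2 legal replies: Kb8, Ba2.
In check but a legal move exists → not checkmate.

no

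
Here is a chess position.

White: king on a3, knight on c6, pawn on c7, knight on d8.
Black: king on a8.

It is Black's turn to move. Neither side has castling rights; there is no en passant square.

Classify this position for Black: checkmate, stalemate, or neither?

Black to move; black king on a8.
In check: no.
King squares — a7: attacked by Nc6; b7: attacked by Nd8; b8: attacked by Nc6.
Legal moves for Black: none.
Not in check and no legal moves → stalemate.

stalemate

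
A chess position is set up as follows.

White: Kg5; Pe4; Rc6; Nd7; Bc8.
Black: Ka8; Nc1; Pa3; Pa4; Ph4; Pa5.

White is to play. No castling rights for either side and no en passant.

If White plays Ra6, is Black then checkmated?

yes

After Ra6: black king on a8; in check: yes, from the white rook on a6.
King squares — a7: attacked by Ra6; b7: attacked by Bc8; b8: attacked by Nd7.
Black has no legal moves → checkmate.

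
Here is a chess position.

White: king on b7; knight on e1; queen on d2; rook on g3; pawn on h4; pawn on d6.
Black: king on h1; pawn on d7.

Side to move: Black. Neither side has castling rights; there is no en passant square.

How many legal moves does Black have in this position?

0

Black to move; king on h1.
In check: no.
Legal moves: none.
Count: 0.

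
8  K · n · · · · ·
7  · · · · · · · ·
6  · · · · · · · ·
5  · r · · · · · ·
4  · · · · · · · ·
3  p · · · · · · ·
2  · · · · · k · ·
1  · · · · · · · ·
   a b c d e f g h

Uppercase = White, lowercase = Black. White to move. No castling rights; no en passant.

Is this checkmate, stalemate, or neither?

stalemate

White to move; white king on a8.
In check: no.
King squares — a7: attacked by Nc8; b7: attacked by Rb5; b8: attacked by Rb5.
Legal moves for White: none.
Not in check and no legal moves → stalemate.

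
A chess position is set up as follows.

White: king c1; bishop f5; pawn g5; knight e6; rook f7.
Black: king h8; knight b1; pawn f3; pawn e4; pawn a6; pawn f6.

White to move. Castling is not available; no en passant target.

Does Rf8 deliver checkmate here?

yes

After Rf8: black king on h8; in check: yes, from the white rook on f8.
King squares — g7: attacked by Ne6; h7: attacked by Bf5; g8: attacked by Rf8.
Black has no legal moves → checkmate.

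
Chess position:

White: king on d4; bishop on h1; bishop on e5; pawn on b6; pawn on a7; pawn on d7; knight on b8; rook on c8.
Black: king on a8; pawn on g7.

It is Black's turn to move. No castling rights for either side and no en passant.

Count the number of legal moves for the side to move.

0

Black to move; king on a8.
In check: yes, from the white bishop on h1.
Legal moves: none.
Count: 0.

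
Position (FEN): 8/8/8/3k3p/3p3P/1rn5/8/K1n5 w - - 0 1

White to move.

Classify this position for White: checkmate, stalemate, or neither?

stalemate

White to move; white king on a1.
In check: no.
King squares — b1: attacked by Rb3; a2: attacked by Nc1; b2: attacked by Rb3.
Legal moves for White: none.
Not in check and no legal moves → stalemate.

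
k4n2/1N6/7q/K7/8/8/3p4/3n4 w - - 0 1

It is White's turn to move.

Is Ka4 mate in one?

After Ka4: black king on a8; in check: no.
Black is not in check, so this cannot be checkmate.

no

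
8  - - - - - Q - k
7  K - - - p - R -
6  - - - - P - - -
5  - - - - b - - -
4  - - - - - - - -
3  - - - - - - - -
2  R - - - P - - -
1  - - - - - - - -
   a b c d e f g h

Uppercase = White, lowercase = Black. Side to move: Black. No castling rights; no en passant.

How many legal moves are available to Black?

Black to move; king on h8.
In check: yes, from the white queen on f8.
Legal moves: none.
Count: 0.

0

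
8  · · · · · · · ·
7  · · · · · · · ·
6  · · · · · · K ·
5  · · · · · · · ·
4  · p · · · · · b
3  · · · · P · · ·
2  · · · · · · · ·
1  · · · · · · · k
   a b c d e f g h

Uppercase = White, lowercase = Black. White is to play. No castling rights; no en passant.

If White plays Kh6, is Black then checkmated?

no

After Kh6: black king on h1; in check: no.
Black is not in check, so this cannot be checkmate.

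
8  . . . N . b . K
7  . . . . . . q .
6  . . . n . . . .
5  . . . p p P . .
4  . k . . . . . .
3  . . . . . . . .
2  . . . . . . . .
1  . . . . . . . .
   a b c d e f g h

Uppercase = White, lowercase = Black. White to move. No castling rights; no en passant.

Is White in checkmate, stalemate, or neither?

White to move; white king on h8.
In check: yes, from the black queen on g7.
King squares — g7: attacked by Bf8; h7: attacked by Qg7; g8: attacked by Qg7.
Legal moves for White: none.
In check with no legal moves → checkmate.

checkmate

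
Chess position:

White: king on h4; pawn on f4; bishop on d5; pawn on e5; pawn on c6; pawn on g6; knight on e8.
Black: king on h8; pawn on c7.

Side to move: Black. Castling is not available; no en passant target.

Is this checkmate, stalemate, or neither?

stalemate

Black to move; black king on h8.
In check: no.
King squares — g7: attacked by Ne8; h7: attacked by Pg6; g8: attacked by Bd5.
Legal moves for Black: none.
Not in check and no legal moves → stalemate.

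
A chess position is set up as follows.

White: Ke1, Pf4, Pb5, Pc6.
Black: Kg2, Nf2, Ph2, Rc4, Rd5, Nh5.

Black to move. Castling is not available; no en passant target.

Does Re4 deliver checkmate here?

After Re4: white king on e1; in check: yes, from the black rook on e4.
King squares — d1: attacked by Nf2; f1: attacked by Kg2; d2: attacked by Rd5; e2: attacked by Re4; f2: attacked by Kg2.
White has no legal moves → checkmate.

yes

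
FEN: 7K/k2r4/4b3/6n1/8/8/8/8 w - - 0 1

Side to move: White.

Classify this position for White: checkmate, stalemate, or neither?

White to move; white king on h8.
In check: no.
King squares — g7: attacked by Rd7; h7: attacked by Ng5; g8: attacked by Be6.
Legal moves for White: none.
Not in check and no legal moves → stalemate.

stalemate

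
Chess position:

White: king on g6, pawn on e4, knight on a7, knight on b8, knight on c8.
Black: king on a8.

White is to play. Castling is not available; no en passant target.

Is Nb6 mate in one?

no

After Nb6: black king on a8; in check: yes, from the white knight on b6.
Black has 3 legal replies: Kxb8, Kb7, Kxa7.
In check but a legal move exists → not checkmate.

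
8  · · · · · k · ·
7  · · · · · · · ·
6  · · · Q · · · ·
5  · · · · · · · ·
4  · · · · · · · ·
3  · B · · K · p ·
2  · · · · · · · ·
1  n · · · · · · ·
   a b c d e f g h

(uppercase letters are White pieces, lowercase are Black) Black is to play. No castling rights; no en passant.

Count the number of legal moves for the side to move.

Black to move; king on f8.
In check: yes, from the white queen on d6.
Legal moves: Ke8, Kg7.
Count: 2.

2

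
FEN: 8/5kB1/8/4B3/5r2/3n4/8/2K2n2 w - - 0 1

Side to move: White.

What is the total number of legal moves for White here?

White to move; king on c1.
In check: yes, from the black knight on d3.
Legal moves: Kc2, Kd1, Kb1.
Count: 3.

3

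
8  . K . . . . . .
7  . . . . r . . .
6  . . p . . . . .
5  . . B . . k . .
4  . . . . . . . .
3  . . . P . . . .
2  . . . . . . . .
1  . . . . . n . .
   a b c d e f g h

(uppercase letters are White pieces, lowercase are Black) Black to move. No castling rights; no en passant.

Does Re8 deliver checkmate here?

no

After Re8: white king on b8; in check: yes, from the black rook on e8.
White has 3 legal replies: Kc7, Kb7, Ka7.
In check but a legal move exists → not checkmate.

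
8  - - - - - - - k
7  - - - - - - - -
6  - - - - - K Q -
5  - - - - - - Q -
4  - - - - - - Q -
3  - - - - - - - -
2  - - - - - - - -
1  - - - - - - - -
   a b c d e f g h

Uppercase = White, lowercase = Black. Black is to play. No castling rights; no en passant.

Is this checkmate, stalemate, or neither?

Black to move; black king on h8.
In check: no.
King squares — g7: attacked by Kf6; h7: attacked by Qg6; g8: attacked by Qg6.
Legal moves for Black: none.
Not in check and no legal moves → stalemate.

stalemate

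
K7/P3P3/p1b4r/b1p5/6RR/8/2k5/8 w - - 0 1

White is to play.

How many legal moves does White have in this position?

1

White to move; king on a8.
In check: yes, from the black bishop on c6.
Legal moves: Kb8.
Count: 1.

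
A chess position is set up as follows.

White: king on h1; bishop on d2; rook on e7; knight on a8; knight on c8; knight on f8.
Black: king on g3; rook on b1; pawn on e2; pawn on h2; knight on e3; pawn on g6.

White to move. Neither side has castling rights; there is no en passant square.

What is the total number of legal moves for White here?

2

White to move; king on h1.
In check: yes, from the black rook on b1.
Legal moves: Be1+, Bc1.
Count: 2.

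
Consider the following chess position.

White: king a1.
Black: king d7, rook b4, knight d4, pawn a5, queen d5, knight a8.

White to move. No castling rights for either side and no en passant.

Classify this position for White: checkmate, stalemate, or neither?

White to move; white king on a1.
In check: no.
King squares — b1: attacked by Rb4; a2: attacked by Qd5; b2: attacked by Rb4.
Legal moves for White: none.
Not in check and no legal moves → stalemate.

stalemate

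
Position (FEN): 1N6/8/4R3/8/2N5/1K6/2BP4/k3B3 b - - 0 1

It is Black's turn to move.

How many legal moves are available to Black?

0

Black to move; king on a1.
In check: no.
Legal moves: none.
Count: 0.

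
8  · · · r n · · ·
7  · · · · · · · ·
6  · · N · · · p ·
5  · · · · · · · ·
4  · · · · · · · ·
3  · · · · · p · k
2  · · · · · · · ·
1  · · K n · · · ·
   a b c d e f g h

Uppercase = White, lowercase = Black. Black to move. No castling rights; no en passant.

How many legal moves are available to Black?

24

Black to move; king on h3.
In check: no.
Legal moves: Ng7, Nc7, Nf6, Nd6, Rc8, Rb8, Ra8, Rd7, Rd6, Rd5, Rd4, Rd3, Rd2, Kh4, Kg4, Kg3, Kh2, Kg2, Ne3, Nc3, Nf2, Nb2, g5, f2.
Count: 24.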